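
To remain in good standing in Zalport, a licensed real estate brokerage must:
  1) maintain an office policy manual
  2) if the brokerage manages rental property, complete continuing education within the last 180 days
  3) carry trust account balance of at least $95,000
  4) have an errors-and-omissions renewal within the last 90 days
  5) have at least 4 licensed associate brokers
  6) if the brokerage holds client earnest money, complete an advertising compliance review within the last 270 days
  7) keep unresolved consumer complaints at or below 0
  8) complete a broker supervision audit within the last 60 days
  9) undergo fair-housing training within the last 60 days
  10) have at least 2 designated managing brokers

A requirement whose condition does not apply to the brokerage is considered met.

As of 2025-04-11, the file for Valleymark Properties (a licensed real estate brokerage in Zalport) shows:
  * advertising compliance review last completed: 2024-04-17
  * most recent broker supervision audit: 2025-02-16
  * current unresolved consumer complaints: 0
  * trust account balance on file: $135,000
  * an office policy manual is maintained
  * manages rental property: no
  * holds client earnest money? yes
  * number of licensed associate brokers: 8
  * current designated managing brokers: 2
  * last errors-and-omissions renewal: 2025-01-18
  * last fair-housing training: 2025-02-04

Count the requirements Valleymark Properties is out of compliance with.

1. office policy manual present → met
2. condition 'manages rental property' does not hold → requirement n/a → met
3. trust account balance $135,000 ≥ $95,000 → met
4. errors-and-omissions renewal 83 days ago vs limit 90 → met
5. licensed associate brokers 8 ≥ 4 → met
6. condition 'holds client earnest money' holds; advertising compliance review 359 days ago vs limit 270 → not met
7. unresolved consumer complaints 0 ≤ 0 → met
8. broker supervision audit 54 days ago vs limit 60 → met
9. fair-housing training 66 days ago vs limit 60 → not met
10. designated managing brokers 2 ≥ 2 → met
Not met: 2 of 10

2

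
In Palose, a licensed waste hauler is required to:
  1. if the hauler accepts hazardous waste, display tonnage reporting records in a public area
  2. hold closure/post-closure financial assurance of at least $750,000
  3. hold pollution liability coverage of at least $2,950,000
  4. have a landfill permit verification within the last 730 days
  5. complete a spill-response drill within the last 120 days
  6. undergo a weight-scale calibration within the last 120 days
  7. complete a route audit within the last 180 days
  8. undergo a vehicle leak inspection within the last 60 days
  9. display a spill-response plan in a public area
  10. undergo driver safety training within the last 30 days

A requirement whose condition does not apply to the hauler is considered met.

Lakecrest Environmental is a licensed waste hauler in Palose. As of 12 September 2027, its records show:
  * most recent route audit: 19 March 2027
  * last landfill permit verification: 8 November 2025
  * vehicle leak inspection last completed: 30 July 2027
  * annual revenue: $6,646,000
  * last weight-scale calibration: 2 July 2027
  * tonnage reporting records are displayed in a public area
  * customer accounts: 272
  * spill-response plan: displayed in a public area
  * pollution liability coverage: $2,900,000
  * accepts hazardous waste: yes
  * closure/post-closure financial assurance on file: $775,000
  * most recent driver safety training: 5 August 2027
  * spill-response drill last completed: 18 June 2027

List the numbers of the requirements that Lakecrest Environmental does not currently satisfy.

3, 10

1. condition 'accepts hazardous waste' holds; tonnage reporting records present → met
2. closure/post-closure financial assurance $775,000 ≥ $750,000 → met
3. pollution liability coverage $2,900,000 < $2,950,000 → not met
4. landfill permit verification 673 days ago vs limit 730 → met
5. spill-response drill 86 days ago vs limit 120 → met
6. weight-scale calibration 72 days ago vs limit 120 → met
7. route audit 177 days ago vs limit 180 → met
8. vehicle leak inspection 44 days ago vs limit 60 → met
9. spill-response plan present → met
10. driver safety training 38 days ago vs limit 30 → not met
Not met: 3, 10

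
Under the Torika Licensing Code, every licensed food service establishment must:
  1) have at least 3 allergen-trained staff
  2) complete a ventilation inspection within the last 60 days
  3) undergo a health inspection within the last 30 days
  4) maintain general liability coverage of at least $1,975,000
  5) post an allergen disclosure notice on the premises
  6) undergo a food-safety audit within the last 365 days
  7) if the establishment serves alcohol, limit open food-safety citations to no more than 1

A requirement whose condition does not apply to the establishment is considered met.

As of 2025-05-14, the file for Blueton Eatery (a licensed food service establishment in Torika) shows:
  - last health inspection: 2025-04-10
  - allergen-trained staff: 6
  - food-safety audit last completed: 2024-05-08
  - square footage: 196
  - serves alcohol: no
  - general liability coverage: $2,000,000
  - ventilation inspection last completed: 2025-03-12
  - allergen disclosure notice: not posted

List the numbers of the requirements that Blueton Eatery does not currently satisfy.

1. allergen-trained staff 6 ≥ 3 → met
2. ventilation inspection 63 days ago vs limit 60 → not met
3. health inspection 34 days ago vs limit 30 → not met
4. general liability coverage $2,000,000 ≥ $1,975,000 → met
5. allergen disclosure notice absent → not met
6. food-safety audit 371 days ago vs limit 365 → not met
7. condition 'serves alcohol' does not hold → requirement n/a → met
Not met: 2, 3, 5, 6

2, 3, 5, 6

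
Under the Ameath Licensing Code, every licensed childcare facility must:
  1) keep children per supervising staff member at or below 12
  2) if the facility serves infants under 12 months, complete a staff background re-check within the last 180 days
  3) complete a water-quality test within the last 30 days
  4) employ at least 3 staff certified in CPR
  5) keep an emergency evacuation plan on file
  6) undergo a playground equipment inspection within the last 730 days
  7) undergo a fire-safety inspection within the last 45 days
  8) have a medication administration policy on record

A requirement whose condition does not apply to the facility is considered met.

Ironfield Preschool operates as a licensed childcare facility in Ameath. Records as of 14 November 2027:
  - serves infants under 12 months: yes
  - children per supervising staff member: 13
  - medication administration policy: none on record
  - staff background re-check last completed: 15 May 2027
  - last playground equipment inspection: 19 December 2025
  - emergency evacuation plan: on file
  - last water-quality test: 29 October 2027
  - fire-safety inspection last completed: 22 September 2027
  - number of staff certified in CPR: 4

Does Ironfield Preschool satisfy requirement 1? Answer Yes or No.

No

1. children per supervising staff member 13 > 12 → not met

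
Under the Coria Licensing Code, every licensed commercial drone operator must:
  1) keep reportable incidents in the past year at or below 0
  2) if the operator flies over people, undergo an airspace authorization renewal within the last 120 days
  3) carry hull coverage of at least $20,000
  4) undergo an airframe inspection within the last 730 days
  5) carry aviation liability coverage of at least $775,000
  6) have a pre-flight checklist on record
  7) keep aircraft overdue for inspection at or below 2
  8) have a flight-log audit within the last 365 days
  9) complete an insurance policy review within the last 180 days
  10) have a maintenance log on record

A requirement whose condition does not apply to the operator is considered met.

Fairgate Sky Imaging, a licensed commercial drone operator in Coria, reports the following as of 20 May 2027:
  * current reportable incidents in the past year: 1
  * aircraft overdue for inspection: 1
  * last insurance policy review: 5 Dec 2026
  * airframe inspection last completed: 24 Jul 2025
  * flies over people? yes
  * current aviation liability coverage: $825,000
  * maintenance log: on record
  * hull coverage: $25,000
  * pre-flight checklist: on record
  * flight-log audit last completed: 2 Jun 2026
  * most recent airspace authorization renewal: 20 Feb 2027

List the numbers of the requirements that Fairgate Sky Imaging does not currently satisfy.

1. reportable incidents in the past year 1 > 0 → not met
2. condition 'flies over people' holds; airspace authorization renewal 89 days ago vs limit 120 → met
3. hull coverage $25,000 ≥ $20,000 → met
4. airframe inspection 665 days ago vs limit 730 → met
5. aviation liability coverage $825,000 ≥ $775,000 → met
6. pre-flight checklist present → met
7. aircraft overdue for inspection 1 ≤ 2 → met
8. flight-log audit 352 days ago vs limit 365 → met
9. insurance policy review 166 days ago vs limit 180 → met
10. maintenance log present → met
Not met: 1

1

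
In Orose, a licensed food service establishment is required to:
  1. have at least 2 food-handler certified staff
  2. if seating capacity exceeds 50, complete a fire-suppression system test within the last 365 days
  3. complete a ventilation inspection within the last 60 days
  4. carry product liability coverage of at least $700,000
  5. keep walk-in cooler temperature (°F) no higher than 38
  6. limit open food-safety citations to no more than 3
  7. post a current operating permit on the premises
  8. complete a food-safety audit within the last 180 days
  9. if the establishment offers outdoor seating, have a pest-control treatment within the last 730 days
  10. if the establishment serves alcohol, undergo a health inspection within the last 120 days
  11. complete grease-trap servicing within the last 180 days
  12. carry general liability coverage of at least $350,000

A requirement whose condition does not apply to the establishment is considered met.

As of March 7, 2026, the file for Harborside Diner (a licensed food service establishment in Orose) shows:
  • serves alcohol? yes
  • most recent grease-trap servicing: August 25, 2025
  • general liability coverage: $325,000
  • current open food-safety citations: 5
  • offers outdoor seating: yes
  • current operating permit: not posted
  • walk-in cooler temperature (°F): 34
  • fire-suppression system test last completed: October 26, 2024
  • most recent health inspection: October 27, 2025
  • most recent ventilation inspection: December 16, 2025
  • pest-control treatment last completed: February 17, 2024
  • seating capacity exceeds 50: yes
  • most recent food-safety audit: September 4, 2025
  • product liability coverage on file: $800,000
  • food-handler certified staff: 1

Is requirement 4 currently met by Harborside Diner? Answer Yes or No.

Yes

4. product liability coverage $800,000 ≥ $700,000 → met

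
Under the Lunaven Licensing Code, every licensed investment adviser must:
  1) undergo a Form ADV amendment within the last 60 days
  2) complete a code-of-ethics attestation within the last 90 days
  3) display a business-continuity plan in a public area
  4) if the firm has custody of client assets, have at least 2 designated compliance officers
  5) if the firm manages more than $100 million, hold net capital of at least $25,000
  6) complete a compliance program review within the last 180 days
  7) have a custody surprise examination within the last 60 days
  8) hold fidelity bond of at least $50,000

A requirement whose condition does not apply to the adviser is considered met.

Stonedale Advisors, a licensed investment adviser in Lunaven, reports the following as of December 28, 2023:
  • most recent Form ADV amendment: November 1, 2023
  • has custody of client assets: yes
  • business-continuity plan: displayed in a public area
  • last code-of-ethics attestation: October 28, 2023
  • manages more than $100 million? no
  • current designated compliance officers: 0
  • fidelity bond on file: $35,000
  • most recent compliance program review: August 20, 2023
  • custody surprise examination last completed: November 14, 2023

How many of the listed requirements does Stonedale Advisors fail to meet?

2

1. Form ADV amendment 57 days ago vs limit 60 → met
2. code-of-ethics attestation 61 days ago vs limit 90 → met
3. business-continuity plan present → met
4. condition 'has custody of client assets' holds; designated compliance officers 0 < 2 → not met
5. condition 'manages more than $100 million' does not hold → requirement n/a → met
6. compliance program review 130 days ago vs limit 180 → met
7. custody surprise examination 44 days ago vs limit 60 → met
8. fidelity bond $35,000 < $50,000 → not met
Not met: 2 of 8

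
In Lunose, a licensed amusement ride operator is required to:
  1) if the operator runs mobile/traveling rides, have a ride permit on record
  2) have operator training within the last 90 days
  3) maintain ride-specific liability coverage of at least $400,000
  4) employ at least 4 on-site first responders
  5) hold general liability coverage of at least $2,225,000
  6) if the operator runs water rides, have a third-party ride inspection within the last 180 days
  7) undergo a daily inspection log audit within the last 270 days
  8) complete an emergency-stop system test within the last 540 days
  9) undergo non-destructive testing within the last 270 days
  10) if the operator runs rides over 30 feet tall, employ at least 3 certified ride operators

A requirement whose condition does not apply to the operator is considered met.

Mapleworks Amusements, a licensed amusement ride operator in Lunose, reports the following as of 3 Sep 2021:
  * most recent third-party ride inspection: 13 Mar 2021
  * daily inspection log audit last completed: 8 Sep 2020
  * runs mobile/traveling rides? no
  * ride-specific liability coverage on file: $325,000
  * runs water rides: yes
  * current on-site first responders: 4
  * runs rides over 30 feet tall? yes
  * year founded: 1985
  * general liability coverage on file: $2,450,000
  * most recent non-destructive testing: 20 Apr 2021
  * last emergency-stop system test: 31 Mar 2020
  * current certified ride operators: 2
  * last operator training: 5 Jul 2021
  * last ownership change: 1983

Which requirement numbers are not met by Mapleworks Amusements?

3, 7, 10

1. condition 'runs mobile/traveling rides' does not hold → requirement n/a → met
2. operator training 60 days ago vs limit 90 → met
3. ride-specific liability coverage $325,000 < $400,000 → not met
4. on-site first responders 4 ≥ 4 → met
5. general liability coverage $2,450,000 ≥ $2,225,000 → met
6. condition 'runs water rides' holds; third-party ride inspection 174 days ago vs limit 180 → met
7. daily inspection log audit 360 days ago vs limit 270 → not met
8. emergency-stop system test 521 days ago vs limit 540 → met
9. non-destructive testing 136 days ago vs limit 270 → met
10. condition 'runs rides over 30 feet tall' holds; certified ride operators 2 < 3 → not met
Not met: 3, 7, 10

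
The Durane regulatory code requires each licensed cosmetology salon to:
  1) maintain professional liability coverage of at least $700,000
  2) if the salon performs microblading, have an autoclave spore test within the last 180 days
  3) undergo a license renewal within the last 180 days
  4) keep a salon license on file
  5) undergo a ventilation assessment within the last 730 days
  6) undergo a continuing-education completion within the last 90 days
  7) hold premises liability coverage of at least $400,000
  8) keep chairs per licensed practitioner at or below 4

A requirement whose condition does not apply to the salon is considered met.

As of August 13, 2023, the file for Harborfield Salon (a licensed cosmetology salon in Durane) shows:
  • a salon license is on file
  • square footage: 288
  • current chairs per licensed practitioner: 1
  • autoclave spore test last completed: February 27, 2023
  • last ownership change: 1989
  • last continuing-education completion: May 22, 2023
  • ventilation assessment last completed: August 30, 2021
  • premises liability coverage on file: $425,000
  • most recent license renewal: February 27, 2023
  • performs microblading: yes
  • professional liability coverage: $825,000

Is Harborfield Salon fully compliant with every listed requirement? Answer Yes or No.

Yes

1. professional liability coverage $825,000 ≥ $700,000 → met
2. condition 'performs microblading' holds; autoclave spore test 167 days ago vs limit 180 → met
3. license renewal 167 days ago vs limit 180 → met
4. salon license present → met
5. ventilation assessment 713 days ago vs limit 730 → met
6. continuing-education completion 83 days ago vs limit 90 → met
7. premises liability coverage $425,000 ≥ $400,000 → met
8. chairs per licensed practitioner 1 ≤ 4 → met
All met.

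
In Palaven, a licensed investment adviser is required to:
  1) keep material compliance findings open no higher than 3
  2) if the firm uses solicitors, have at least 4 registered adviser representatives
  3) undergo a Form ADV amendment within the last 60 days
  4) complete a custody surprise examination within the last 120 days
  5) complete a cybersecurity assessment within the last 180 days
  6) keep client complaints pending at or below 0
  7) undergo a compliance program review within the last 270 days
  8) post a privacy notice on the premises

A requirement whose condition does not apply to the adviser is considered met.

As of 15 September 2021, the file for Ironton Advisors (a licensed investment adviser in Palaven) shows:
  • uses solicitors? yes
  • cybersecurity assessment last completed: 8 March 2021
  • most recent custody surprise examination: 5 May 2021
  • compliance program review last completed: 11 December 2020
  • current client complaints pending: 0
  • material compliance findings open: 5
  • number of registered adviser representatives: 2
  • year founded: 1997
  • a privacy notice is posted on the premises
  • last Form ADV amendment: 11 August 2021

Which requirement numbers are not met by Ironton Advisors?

1. material compliance findings open 5 > 3 → not met
2. condition 'uses solicitors' holds; registered adviser representatives 2 < 4 → not met
3. Form ADV amendment 35 days ago vs limit 60 → met
4. custody surprise examination 133 days ago vs limit 120 → not met
5. cybersecurity assessment 191 days ago vs limit 180 → not met
6. client complaints pending 0 ≤ 0 → met
7. compliance program review 278 days ago vs limit 270 → not met
8. privacy notice present → met
Not met: 1, 2, 4, 5, 7

1, 2, 4, 5, 7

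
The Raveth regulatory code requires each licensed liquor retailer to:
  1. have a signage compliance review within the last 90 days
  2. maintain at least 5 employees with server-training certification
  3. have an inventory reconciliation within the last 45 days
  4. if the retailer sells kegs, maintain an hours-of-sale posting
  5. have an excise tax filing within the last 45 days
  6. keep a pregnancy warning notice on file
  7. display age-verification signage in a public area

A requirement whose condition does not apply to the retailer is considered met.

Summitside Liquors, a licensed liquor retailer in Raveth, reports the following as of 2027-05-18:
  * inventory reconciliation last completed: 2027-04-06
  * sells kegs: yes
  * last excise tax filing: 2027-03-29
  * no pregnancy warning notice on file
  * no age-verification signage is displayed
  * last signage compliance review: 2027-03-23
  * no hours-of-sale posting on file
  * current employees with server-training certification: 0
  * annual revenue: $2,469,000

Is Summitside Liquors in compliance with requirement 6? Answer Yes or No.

No

6. pregnancy warning notice absent → not met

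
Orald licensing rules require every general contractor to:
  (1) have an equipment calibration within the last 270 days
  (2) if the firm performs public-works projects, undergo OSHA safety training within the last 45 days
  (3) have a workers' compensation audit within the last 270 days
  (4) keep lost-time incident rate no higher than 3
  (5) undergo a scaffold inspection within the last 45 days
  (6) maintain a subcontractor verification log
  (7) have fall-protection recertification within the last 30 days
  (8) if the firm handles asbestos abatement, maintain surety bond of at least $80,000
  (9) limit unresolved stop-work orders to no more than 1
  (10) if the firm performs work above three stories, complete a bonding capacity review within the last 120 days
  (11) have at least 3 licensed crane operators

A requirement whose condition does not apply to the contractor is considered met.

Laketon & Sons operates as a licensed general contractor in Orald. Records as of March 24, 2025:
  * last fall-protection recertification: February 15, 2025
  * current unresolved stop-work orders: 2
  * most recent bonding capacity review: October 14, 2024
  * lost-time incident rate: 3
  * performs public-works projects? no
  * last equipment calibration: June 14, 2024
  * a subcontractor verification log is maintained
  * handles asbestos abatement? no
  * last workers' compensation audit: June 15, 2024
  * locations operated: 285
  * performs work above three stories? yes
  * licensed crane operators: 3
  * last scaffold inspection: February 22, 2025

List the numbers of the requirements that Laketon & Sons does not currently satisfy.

1, 3, 7, 9, 10

1. equipment calibration 283 days ago vs limit 270 → not met
2. condition 'performs public-works projects' does not hold → requirement n/a → met
3. workers' compensation audit 282 days ago vs limit 270 → not met
4. lost-time incident rate 3 ≤ 3 → met
5. scaffold inspection 30 days ago vs limit 45 → met
6. subcontractor verification log present → met
7. fall-protection recertification 37 days ago vs limit 30 → not met
8. condition 'handles asbestos abatement' does not hold → requirement n/a → met
9. unresolved stop-work orders 2 > 1 → not met
10. condition 'performs work above three stories' holds; bonding capacity review 161 days ago vs limit 120 → not met
11. licensed crane operators 3 ≥ 3 → met
Not met: 1, 3, 7, 9, 10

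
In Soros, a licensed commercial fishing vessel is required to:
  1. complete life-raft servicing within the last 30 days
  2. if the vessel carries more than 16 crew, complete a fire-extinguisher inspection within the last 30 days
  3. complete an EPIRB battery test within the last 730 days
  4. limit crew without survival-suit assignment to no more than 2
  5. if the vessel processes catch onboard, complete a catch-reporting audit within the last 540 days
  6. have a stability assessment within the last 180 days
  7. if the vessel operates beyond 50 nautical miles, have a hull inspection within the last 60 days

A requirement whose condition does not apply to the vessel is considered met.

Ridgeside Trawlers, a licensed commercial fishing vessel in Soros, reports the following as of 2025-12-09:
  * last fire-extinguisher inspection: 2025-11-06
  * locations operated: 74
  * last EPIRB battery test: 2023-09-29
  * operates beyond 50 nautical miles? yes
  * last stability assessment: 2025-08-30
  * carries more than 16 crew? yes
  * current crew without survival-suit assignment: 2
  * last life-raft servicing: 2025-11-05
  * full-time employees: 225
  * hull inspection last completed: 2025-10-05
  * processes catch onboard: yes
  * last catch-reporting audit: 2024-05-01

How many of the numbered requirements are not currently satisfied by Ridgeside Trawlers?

5

1. life-raft servicing 34 days ago vs limit 30 → not met
2. condition 'carries more than 16 crew' holds; fire-extinguisher inspection 33 days ago vs limit 30 → not met
3. EPIRB battery test 802 days ago vs limit 730 → not met
4. crew without survival-suit assignment 2 ≤ 2 → met
5. condition 'processes catch onboard' holds; catch-reporting audit 587 days ago vs limit 540 → not met
6. stability assessment 101 days ago vs limit 180 → met
7. condition 'operates beyond 50 nautical miles' holds; hull inspection 65 days ago vs limit 60 → not met
Not met: 5 of 7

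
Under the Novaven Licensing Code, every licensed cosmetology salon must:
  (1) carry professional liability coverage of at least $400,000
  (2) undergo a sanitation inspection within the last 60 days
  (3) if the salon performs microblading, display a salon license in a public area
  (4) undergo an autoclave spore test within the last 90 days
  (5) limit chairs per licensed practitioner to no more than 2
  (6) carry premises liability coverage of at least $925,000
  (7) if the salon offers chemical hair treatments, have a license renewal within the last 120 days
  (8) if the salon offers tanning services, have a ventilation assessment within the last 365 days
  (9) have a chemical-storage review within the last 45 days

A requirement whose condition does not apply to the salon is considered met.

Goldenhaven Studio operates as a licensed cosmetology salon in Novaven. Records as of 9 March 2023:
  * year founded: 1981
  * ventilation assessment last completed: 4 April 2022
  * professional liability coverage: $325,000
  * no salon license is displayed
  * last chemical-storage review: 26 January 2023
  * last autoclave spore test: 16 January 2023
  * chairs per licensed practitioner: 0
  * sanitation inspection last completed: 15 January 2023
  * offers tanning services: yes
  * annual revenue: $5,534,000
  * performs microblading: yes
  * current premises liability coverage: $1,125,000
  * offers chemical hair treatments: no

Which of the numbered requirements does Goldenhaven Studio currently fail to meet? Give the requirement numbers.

1. professional liability coverage $325,000 < $400,000 → not met
2. sanitation inspection 53 days ago vs limit 60 → met
3. condition 'performs microblading' holds; salon license absent → not met
4. autoclave spore test 52 days ago vs limit 90 → met
5. chairs per licensed practitioner 0 ≤ 2 → met
6. premises liability coverage $1,125,000 ≥ $925,000 → met
7. condition 'offers chemical hair treatments' does not hold → requirement n/a → met
8. condition 'offers tanning services' holds; ventilation assessment 339 days ago vs limit 365 → met
9. chemical-storage review 42 days ago vs limit 45 → met
Not met: 1, 3

1, 3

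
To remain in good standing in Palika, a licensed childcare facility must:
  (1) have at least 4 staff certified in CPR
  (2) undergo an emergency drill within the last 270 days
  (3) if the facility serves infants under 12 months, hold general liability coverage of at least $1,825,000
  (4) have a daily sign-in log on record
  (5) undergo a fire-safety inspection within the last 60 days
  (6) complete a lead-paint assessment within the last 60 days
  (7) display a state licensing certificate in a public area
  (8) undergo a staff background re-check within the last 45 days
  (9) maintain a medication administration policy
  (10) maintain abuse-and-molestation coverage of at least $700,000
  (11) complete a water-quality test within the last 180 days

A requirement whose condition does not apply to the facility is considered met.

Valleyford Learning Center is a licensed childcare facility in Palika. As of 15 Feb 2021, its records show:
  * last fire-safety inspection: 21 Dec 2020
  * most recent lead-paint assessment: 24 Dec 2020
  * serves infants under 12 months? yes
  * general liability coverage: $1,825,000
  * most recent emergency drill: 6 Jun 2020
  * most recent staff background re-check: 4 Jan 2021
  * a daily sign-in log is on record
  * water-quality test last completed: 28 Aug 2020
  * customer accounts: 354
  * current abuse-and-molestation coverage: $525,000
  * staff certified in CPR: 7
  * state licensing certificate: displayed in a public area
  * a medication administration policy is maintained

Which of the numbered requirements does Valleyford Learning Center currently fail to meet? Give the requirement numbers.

1. staff certified in CPR 7 ≥ 4 → met
2. emergency drill 254 days ago vs limit 270 → met
3. condition 'serves infants under 12 months' holds; general liability coverage $1,825,000 ≥ $1,825,000 → met
4. daily sign-in log present → met
5. fire-safety inspection 56 days ago vs limit 60 → met
6. lead-paint assessment 53 days ago vs limit 60 → met
7. state licensing certificate present → met
8. staff background re-check 42 days ago vs limit 45 → met
9. medication administration policy present → met
10. abuse-and-molestation coverage $525,000 < $700,000 → not met
11. water-quality test 171 days ago vs limit 180 → met
Not met: 10

10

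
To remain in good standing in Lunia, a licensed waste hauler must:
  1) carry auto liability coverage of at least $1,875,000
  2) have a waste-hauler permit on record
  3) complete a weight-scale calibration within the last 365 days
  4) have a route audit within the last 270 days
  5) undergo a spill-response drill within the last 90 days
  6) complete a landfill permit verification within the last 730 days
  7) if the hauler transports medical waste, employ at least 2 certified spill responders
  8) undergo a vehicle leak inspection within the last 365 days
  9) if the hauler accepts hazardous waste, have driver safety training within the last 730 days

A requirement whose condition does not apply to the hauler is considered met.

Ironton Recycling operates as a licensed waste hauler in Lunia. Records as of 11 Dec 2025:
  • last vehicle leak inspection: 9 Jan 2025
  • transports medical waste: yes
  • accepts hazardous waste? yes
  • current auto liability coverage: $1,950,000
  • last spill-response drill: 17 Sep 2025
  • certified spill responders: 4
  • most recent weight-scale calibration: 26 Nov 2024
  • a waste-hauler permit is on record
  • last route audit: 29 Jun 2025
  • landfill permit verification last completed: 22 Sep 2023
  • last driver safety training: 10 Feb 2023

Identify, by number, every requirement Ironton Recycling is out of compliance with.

1. auto liability coverage $1,950,000 ≥ $1,875,000 → met
2. waste-hauler permit present → met
3. weight-scale calibration 380 days ago vs limit 365 → not met
4. route audit 165 days ago vs limit 270 → met
5. spill-response drill 85 days ago vs limit 90 → met
6. landfill permit verification 811 days ago vs limit 730 → not met
7. condition 'transports medical waste' holds; certified spill responders 4 ≥ 2 → met
8. vehicle leak inspection 336 days ago vs limit 365 → met
9. condition 'accepts hazardous waste' holds; driver safety training 1035 days ago vs limit 730 → not met
Not met: 3, 6, 9

3, 6, 9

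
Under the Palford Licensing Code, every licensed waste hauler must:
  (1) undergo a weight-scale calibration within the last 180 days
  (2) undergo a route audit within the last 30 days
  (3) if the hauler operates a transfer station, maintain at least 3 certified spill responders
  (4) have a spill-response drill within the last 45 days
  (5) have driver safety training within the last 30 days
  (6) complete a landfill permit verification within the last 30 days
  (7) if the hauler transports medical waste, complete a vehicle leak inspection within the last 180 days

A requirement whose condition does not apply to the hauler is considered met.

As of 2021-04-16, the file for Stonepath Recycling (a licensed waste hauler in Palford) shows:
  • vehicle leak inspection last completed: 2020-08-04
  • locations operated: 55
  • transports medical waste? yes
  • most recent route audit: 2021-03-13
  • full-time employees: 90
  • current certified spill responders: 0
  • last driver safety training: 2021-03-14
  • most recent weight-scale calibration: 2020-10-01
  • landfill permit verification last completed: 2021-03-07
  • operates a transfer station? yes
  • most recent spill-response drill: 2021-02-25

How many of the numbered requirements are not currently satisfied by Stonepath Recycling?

7

1. weight-scale calibration 197 days ago vs limit 180 → not met
2. route audit 34 days ago vs limit 30 → not met
3. condition 'operates a transfer station' holds; certified spill responders 0 < 3 → not met
4. spill-response drill 50 days ago vs limit 45 → not met
5. driver safety training 33 days ago vs limit 30 → not met
6. landfill permit verification 40 days ago vs limit 30 → not met
7. condition 'transports medical waste' holds; vehicle leak inspection 255 days ago vs limit 180 → not met
Not met: 7 of 7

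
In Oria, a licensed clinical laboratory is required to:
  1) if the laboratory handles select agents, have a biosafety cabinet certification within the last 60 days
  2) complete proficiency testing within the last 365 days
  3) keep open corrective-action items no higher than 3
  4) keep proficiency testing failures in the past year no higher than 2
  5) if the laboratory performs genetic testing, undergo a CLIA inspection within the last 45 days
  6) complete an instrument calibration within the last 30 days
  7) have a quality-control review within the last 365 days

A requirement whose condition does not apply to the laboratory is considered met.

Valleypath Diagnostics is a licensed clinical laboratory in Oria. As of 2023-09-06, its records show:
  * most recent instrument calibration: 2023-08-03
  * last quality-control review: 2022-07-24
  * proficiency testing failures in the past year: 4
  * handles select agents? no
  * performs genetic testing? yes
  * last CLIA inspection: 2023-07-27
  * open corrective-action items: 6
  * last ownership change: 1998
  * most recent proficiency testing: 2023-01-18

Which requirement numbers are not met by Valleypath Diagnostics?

1. condition 'handles select agents' does not hold → requirement n/a → met
2. proficiency testing 231 days ago vs limit 365 → met
3. open corrective-action items 6 > 3 → not met
4. proficiency testing failures in the past year 4 > 2 → not met
5. condition 'performs genetic testing' holds; CLIA inspection 41 days ago vs limit 45 → met
6. instrument calibration 34 days ago vs limit 30 → not met
7. quality-control review 409 days ago vs limit 365 → not met
Not met: 3, 4, 6, 7

3, 4, 6, 7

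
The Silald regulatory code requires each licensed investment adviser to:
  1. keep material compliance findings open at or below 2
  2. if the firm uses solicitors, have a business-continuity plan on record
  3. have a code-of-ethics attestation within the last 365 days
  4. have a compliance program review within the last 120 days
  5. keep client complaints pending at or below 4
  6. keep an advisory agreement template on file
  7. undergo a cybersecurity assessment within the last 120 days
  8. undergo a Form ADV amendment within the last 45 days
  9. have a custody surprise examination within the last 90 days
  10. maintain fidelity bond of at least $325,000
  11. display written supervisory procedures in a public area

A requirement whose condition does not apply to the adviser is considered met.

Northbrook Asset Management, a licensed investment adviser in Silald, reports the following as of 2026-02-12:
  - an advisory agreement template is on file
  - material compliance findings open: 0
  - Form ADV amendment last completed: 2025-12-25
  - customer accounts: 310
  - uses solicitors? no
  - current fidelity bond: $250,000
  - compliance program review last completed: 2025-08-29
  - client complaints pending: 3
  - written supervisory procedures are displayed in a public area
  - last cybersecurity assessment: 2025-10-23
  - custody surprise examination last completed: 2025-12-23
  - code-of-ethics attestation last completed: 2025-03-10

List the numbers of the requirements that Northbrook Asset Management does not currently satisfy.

1. material compliance findings open 0 ≤ 2 → met
2. condition 'uses solicitors' does not hold → requirement n/a → met
3. code-of-ethics attestation 339 days ago vs limit 365 → met
4. compliance program review 167 days ago vs limit 120 → not met
5. client complaints pending 3 ≤ 4 → met
6. advisory agreement template present → met
7. cybersecurity assessment 112 days ago vs limit 120 → met
8. Form ADV amendment 49 days ago vs limit 45 → not met
9. custody surprise examination 51 days ago vs limit 90 → met
10. fidelity bond $250,000 < $325,000 → not met
11. written supervisory procedures present → met
Not met: 4, 8, 10

4, 8, 10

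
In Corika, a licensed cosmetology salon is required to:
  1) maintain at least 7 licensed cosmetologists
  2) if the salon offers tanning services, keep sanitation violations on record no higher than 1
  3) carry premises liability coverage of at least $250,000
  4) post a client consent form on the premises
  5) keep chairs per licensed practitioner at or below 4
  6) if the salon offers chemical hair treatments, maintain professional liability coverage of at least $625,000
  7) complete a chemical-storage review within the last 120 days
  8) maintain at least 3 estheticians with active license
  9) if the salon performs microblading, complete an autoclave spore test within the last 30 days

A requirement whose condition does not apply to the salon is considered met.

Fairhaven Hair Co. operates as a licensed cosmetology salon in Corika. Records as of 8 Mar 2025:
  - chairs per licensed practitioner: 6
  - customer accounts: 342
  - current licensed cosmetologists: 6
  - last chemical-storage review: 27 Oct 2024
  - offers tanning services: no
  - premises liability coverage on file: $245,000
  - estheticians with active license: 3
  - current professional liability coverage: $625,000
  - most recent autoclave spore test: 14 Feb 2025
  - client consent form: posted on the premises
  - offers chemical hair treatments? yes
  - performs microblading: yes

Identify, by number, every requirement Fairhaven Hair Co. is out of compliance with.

1, 3, 5, 7

1. licensed cosmetologists 6 < 7 → not met
2. condition 'offers tanning services' does not hold → requirement n/a → met
3. premises liability coverage $245,000 < $250,000 → not met
4. client consent form present → met
5. chairs per licensed practitioner 6 > 4 → not met
6. condition 'offers chemical hair treatments' holds; professional liability coverage $625,000 ≥ $625,000 → met
7. chemical-storage review 132 days ago vs limit 120 → not met
8. estheticians with active license 3 ≥ 3 → met
9. condition 'performs microblading' holds; autoclave spore test 22 days ago vs limit 30 → met
Not met: 1, 3, 5, 7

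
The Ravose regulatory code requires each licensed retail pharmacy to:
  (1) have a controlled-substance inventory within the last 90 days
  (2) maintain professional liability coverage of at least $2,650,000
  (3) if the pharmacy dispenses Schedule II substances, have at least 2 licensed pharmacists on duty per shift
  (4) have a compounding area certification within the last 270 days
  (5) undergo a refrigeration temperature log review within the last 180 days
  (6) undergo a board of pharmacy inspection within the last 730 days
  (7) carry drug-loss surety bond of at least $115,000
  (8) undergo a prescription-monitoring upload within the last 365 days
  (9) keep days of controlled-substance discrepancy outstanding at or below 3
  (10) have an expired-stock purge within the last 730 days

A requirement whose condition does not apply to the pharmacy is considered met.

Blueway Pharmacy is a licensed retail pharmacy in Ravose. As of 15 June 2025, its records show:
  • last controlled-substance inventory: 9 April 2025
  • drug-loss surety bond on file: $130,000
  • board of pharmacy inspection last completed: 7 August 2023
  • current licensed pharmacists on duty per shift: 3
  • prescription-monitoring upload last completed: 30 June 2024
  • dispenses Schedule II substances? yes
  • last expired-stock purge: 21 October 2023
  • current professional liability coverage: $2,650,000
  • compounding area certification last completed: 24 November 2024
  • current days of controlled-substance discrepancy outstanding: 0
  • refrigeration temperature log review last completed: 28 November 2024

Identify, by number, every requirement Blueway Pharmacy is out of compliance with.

1. controlled-substance inventory 67 days ago vs limit 90 → met
2. professional liability coverage $2,650,000 ≥ $2,650,000 → met
3. condition 'dispenses Schedule II substances' holds; licensed pharmacists on duty per shift 3 ≥ 2 → met
4. compounding area certification 203 days ago vs limit 270 → met
5. refrigeration temperature log review 199 days ago vs limit 180 → not met
6. board of pharmacy inspection 678 days ago vs limit 730 → met
7. drug-loss surety bond $130,000 ≥ $115,000 → met
8. prescription-monitoring upload 350 days ago vs limit 365 → met
9. days of controlled-substance discrepancy outstanding 0 ≤ 3 → met
10. expired-stock purge 603 days ago vs limit 730 → met
Not met: 5

5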